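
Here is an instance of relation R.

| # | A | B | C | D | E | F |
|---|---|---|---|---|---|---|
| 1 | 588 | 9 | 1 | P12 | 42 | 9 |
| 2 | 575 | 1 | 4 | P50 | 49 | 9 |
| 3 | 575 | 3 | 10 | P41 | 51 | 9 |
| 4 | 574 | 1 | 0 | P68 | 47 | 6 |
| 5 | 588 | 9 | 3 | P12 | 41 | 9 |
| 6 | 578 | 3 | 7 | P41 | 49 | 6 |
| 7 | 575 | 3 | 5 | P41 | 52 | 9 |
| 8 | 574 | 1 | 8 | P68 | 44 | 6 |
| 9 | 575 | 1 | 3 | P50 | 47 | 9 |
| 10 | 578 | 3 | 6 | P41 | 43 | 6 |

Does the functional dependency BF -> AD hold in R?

Yes

(B=9, F=9): rows 1, 5 → {A,D} = (588, P12), (588, P12) ✓
(B=1, F=9): rows 2, 9 → {A,D} = (575, P50), (575, P50) ✓
(B=3, F=9): rows 3, 7 → {A,D} = (575, P41), (575, P41) ✓
(B=1, F=6): rows 4, 8 → {A,D} = (574, P68), (574, P68) ✓
(B=3, F=6): rows 6, 10 → {A,D} = (578, P41), (578, P41) ✓
Every BF value is associated with a single AD value, so BF -> AD holds.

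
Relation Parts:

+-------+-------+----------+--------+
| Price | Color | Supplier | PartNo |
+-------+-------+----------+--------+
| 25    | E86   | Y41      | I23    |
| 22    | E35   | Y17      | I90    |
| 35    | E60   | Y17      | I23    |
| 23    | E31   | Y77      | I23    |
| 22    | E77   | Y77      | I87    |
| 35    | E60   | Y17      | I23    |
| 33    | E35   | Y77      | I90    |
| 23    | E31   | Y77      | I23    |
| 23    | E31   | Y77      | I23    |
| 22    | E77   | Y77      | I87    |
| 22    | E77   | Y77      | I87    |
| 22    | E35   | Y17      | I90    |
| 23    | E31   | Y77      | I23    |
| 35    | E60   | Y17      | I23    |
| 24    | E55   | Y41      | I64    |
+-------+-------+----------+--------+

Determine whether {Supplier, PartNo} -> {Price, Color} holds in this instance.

(Supplier=Y41, PartNo=I23): 1 row → {Price,Color} = (25, E86) ✓
(Supplier=Y17, PartNo=I90): 2 rows → {Price,Color} = (22, E35), (22, E35) ✓
(Supplier=Y17, PartNo=I23): 3 rows → {Price,Color} = (35, E60), (35, E60), (35, E60) ✓
(Supplier=Y77, PartNo=I23): 4 rows → {Price,Color} = (23, E31), (23, E31), (23, E31), (23, E31) ✓
(Supplier=Y77, PartNo=I87): 3 rows → {Price,Color} = (22, E77), (22, E77), (22, E77) ✓
(Supplier=Y77, PartNo=I90): 1 row → {Price,Color} = (33, E35) ✓
(Supplier=Y41, PartNo=I64): 1 row → {Price,Color} = (24, E55) ✓
Every {Supplier, PartNo} value is associated with a single {Price, Color} value, so {Supplier, PartNo} -> {Price, Color} holds.

Yes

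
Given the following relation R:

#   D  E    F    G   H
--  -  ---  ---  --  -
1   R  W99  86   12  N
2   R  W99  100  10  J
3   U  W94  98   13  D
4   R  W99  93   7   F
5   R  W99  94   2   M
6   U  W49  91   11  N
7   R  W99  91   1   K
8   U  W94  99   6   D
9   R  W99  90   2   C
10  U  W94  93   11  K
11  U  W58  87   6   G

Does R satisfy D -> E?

No

D=R: rows 1, 2, 4, 5, 7, 9 → E = W99, W99, W99, W99, W99, W99 ✓
D=U: rows 3, 6, 8, 10, 11 → E takes values {W94, W49, W58} — violation
Two rows agree on D but differ on E, so D -> E does not hold.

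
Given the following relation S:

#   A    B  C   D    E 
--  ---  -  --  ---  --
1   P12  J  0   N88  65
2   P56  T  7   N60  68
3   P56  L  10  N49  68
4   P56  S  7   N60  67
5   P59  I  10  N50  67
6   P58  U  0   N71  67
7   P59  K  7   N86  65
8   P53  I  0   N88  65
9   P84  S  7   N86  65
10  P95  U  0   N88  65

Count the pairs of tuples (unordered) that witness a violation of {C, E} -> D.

0

(C=0, E=65): all 3 rows agree on D — 0 pairs.
(C=7, E=65): all 2 rows agree on D — 0 pairs.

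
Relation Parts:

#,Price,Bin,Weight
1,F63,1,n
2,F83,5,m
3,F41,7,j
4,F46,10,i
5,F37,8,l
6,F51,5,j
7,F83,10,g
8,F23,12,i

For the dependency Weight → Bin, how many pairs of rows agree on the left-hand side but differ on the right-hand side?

Weight=j: violating pairs (3,6) — 1 pair.
Weight=i: violating pairs (4,8) — 1 pair.

2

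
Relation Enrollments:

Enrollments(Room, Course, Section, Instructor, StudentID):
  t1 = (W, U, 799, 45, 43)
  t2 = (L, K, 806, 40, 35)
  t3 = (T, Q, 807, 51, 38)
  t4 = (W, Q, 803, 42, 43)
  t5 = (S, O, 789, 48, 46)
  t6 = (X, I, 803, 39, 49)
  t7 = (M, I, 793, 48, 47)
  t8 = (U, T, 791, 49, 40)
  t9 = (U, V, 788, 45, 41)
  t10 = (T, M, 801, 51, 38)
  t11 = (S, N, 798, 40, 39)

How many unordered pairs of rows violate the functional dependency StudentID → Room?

StudentID=43: all 2 rows agree on Room — 0 pairs.
StudentID=38: all 2 rows agree on Room — 0 pairs.

0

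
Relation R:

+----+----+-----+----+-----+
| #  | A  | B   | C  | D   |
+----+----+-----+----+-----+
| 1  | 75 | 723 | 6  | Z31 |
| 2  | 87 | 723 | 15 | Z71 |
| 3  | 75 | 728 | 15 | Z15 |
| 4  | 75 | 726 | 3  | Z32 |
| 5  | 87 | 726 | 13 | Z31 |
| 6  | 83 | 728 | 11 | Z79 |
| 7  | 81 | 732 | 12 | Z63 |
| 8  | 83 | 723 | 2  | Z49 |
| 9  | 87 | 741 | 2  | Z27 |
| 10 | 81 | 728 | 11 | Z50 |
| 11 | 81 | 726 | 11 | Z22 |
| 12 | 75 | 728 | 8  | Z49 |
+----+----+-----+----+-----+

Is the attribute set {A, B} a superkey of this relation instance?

No

Rows 3 and 12 have the same {A, B} value (A=75, B=728) but are distinct tuples, so {A, B} does not determine every attribute — not a superkey.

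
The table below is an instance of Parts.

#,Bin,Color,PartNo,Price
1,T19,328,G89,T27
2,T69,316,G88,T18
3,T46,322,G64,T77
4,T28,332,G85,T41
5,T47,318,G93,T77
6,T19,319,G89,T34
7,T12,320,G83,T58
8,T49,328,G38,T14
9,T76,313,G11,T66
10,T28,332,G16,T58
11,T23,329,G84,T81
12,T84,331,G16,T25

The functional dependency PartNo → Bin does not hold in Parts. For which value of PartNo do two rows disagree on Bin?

G16

PartNo=G89: rows 1, 6 → Bin = T19, T19 ✓
PartNo=G88: row 2 → Bin = T69 ✓
PartNo=G64: row 3 → Bin = T46 ✓
PartNo=G85: row 4 → Bin = T28 ✓
PartNo=G93: row 5 → Bin = T47 ✓
PartNo=G83: row 7 → Bin = T12 ✓
PartNo=G38: row 8 → Bin = T49 ✓
PartNo=G11: row 9 → Bin = T76 ✓
PartNo=G16: rows 10, 12 → Bin takes values {T28, T84} — violation
PartNo=G84: row 11 → Bin = T23 ✓
The only PartNo value with inconsistent Bin is PartNo=G16.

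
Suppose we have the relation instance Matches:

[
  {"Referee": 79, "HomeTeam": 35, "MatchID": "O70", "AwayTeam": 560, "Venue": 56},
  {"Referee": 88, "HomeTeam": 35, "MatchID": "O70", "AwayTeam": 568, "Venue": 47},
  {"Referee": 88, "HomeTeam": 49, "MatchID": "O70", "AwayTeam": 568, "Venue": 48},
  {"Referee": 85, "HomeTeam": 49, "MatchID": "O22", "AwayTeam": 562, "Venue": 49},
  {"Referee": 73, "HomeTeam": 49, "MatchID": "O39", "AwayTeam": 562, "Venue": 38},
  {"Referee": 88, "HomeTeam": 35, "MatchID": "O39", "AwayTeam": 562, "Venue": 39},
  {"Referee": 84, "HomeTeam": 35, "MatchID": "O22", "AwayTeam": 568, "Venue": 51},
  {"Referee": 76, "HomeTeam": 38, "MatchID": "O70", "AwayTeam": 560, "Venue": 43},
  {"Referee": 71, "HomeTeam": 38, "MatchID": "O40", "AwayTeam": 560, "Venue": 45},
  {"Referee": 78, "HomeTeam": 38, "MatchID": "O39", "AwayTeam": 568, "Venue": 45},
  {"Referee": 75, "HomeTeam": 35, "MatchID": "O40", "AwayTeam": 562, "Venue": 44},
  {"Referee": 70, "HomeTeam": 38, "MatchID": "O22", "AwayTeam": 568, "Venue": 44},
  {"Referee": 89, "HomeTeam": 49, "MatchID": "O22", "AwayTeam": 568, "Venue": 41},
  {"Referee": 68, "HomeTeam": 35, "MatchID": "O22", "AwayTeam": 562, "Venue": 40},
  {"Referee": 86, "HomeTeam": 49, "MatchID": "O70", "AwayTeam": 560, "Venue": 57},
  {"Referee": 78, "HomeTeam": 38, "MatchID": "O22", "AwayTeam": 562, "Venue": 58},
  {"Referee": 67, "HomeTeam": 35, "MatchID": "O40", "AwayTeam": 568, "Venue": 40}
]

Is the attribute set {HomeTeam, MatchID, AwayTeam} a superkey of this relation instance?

All 17 rows have distinct {HomeTeam, MatchID, AwayTeam} values, so {HomeTeam, MatchID, AwayTeam} → (all attributes) holds and {HomeTeam, MatchID, AwayTeam} is a superkey.

Yes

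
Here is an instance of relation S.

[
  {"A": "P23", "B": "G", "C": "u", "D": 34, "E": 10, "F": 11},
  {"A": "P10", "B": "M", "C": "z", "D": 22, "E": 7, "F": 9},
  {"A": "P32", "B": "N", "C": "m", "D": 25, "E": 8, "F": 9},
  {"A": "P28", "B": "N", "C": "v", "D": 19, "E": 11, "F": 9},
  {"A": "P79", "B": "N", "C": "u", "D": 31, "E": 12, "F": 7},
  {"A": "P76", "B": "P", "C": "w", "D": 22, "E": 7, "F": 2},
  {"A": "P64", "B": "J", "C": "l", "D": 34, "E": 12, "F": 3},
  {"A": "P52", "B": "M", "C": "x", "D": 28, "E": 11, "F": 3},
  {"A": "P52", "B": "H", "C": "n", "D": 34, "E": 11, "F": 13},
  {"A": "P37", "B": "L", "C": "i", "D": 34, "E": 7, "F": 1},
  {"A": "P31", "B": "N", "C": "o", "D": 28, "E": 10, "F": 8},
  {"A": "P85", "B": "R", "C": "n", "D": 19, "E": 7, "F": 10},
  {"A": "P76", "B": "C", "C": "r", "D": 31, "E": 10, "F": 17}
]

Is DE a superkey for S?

No

Two distinct rows share (D=22, E=7), so DE does not determine every attribute — not a superkey.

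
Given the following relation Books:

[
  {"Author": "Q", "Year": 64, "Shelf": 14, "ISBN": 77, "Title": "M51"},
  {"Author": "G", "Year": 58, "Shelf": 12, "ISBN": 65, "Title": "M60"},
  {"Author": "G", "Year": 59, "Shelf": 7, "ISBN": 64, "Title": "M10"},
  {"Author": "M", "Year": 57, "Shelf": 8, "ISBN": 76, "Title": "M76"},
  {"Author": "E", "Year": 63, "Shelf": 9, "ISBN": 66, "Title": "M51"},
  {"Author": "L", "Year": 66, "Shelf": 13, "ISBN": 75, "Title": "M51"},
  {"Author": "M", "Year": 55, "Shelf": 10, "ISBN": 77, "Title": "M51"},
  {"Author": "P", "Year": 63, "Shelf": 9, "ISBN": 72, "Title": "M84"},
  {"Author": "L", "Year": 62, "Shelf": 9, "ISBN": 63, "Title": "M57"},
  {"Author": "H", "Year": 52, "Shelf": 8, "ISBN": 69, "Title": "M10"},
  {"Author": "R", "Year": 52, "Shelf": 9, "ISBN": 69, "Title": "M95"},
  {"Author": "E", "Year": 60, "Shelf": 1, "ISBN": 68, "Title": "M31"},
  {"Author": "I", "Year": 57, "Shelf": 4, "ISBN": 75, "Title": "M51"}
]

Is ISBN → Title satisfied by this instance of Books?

ISBN=77: 2 rows → Title = M51, M51 ✓
ISBN=65: 1 row → Title = M60 ✓
ISBN=64: 1 row → Title = M10 ✓
ISBN=76: 1 row → Title = M76 ✓
ISBN=66: 1 row → Title = M51 ✓
ISBN=75: 2 rows → Title = M51, M51 ✓
ISBN=72: 1 row → Title = M84 ✓
ISBN=63: 1 row → Title = M57 ✓
ISBN=69: 2 rows → Title takes values {M10, M95} — violation
ISBN=68: 1 row → Title = M31 ✓
Two rows agree on ISBN but differ on Title, so ISBN → Title does not hold.

No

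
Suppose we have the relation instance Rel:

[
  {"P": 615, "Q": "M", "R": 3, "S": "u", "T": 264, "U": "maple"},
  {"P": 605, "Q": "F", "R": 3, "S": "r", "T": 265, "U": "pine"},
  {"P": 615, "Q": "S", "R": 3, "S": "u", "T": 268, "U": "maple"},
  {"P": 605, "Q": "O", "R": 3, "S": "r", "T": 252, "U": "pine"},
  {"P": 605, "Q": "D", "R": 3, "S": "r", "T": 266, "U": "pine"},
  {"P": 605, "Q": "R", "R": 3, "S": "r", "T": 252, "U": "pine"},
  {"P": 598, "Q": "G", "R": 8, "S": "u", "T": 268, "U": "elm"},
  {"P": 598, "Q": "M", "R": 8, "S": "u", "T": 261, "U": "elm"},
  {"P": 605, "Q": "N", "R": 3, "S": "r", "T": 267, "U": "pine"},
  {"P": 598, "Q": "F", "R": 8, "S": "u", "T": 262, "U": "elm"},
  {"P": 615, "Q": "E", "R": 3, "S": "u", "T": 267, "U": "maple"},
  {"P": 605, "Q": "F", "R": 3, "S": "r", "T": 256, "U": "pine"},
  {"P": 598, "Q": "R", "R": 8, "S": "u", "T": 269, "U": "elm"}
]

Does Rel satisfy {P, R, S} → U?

(P=615, R=3, S=u): 3 rows → U = maple, maple, maple ✓
(P=605, R=3, S=r): 6 rows → U = pine, pine, pine, pine, pine, pine ✓
(P=598, R=8, S=u): 4 rows → U = elm, elm, elm, elm ✓
Every {P, R, S} value is associated with a single U value, so {P, R, S} → U holds.

Yes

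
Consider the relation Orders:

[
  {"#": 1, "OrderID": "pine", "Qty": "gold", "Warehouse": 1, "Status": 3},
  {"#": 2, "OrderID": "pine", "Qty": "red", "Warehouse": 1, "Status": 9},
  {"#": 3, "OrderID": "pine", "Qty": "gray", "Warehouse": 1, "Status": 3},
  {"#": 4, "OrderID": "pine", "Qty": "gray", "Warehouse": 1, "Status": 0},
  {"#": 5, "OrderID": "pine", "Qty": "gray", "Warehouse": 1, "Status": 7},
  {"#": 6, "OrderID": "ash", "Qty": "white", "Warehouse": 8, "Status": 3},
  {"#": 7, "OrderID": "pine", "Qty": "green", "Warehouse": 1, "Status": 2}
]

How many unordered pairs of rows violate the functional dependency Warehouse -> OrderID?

0

Warehouse=1: all 6 rows agree on OrderID — 0 pairs.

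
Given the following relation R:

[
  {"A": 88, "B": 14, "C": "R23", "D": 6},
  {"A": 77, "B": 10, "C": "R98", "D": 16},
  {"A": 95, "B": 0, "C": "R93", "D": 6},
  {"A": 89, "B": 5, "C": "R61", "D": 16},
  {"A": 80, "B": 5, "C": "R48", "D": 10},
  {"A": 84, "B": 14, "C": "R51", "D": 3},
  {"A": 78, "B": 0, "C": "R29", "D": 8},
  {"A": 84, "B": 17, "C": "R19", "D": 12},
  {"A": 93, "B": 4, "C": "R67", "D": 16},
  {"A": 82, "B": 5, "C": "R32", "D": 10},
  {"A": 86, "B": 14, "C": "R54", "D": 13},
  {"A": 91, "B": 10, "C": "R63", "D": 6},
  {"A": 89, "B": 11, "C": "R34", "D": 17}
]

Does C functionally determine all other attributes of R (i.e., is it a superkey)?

All 13 rows have distinct C values, so C → (all attributes) holds and C is a superkey.

Yes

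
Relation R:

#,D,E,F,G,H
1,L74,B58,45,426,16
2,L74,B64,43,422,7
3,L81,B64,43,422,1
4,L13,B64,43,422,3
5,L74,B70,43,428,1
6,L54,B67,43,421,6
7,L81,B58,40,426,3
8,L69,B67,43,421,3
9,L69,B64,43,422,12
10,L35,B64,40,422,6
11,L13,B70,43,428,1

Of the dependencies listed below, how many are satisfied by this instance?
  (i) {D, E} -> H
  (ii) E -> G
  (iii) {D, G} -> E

3

(i) {D, E} -> H: every LHS value maps to a single RHS value — holds.
(ii) E -> G: every LHS value maps to a single RHS value — holds.
(iii) {D, G} -> E: every LHS value maps to a single RHS value — holds.
3 of the 3 dependencies hold.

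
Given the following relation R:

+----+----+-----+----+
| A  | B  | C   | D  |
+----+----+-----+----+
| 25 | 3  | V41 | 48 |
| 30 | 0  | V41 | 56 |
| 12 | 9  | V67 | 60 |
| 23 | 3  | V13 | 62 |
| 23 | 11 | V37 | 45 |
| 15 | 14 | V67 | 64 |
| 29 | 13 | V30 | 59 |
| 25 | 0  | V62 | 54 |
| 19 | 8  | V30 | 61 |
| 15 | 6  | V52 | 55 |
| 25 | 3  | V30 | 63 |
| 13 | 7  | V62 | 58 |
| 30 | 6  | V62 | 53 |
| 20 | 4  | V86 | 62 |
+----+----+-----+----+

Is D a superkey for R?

Two distinct rows share D=62, so D does not determine every attribute — not a superkey.

No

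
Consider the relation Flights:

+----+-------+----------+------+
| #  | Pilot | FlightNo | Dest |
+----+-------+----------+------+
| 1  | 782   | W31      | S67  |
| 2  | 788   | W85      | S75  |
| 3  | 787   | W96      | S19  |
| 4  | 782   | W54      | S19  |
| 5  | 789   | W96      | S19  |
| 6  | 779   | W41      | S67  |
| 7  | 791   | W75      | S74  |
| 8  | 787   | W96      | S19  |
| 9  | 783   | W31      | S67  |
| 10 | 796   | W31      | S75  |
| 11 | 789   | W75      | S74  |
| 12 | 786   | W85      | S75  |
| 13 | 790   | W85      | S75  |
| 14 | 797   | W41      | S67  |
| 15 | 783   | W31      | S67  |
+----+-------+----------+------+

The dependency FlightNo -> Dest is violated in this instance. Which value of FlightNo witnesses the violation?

W31

FlightNo=W31: rows 1, 9, 10, 15 → Dest takes values {S67, S75} — violation
FlightNo=W85: rows 2, 12, 13 → Dest = S75, S75, S75 ✓
FlightNo=W96: rows 3, 5, 8 → Dest = S19, S19, S19 ✓
FlightNo=W54: row 4 → Dest = S19 ✓
FlightNo=W41: rows 6, 14 → Dest = S67, S67 ✓
FlightNo=W75: rows 7, 11 → Dest = S74, S74 ✓
The only FlightNo value with inconsistent Dest is FlightNo=W31.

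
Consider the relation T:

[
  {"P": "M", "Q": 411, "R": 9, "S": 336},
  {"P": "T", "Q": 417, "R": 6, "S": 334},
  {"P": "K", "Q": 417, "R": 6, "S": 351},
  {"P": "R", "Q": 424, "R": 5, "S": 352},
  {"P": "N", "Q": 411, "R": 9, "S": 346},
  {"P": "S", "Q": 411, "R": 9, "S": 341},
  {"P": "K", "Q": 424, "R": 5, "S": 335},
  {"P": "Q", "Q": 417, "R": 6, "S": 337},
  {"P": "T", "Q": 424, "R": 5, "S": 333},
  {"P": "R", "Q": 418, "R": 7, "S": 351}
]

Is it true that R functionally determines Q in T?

R=9: 3 rows → Q = 411, 411, 411 ✓
R=6: 3 rows → Q = 417, 417, 417 ✓
R=5: 3 rows → Q = 424, 424, 424 ✓
R=7: 1 row → Q = 418 ✓
Every R value is associated with a single Q value, so R -> Q holds.

Yes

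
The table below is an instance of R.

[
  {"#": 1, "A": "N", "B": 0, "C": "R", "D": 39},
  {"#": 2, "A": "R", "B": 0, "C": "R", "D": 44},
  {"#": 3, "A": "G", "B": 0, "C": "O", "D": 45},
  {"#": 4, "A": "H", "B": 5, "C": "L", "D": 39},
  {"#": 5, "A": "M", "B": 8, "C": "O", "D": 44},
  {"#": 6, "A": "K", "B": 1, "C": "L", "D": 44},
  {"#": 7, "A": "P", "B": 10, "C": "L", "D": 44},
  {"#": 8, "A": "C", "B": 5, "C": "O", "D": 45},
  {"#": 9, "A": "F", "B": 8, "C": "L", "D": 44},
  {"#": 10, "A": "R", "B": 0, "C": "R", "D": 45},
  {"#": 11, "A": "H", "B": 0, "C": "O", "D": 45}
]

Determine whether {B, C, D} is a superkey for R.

Rows 3 and 11 have the same {B, C, D} value (B=0, C=O, D=45) but are distinct tuples, so {B, C, D} does not determine every attribute — not a superkey.

No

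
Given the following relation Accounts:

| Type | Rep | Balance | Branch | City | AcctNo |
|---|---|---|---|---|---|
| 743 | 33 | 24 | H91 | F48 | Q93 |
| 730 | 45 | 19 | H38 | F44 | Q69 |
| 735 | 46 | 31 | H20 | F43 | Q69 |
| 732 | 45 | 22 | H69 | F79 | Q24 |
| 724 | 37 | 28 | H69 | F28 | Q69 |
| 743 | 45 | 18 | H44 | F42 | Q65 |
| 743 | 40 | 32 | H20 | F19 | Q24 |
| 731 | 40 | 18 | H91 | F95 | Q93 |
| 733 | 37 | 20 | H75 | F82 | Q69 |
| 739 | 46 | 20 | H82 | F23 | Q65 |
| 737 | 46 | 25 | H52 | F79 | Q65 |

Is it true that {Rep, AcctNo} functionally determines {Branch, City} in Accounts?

No

(Rep=33, AcctNo=Q93): 1 row → {Branch,City} = (H91, F48) ✓
(Rep=45, AcctNo=Q69): 1 row → {Branch,City} = (H38, F44) ✓
(Rep=46, AcctNo=Q69): 1 row → {Branch,City} = (H20, F43) ✓
(Rep=45, AcctNo=Q24): 1 row → {Branch,City} = (H69, F79) ✓
(Rep=37, AcctNo=Q69): 2 rows → {Branch,City} takes values {(H69, F28), (H75, F82)} — violation
(Rep=45, AcctNo=Q65): 1 row → {Branch,City} = (H44, F42) ✓
(Rep=40, AcctNo=Q24): 1 row → {Branch,City} = (H20, F19) ✓
(Rep=40, AcctNo=Q93): 1 row → {Branch,City} = (H91, F95) ✓
(Rep=46, AcctNo=Q65): 2 rows → {Branch,City} takes values {(H82, F23), (H52, F79)} — violation
Two rows agree on {Rep, AcctNo} but differ on {Branch, City}, so {Rep, AcctNo} → {Branch, City} does not hold.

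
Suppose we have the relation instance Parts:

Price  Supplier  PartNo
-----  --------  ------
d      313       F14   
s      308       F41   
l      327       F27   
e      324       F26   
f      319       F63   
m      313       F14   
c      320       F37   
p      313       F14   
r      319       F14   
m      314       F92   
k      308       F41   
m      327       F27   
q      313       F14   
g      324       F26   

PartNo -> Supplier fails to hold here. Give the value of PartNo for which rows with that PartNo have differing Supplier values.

F14

PartNo=F14: 5 rows → Supplier takes values {313, 319} — violation
PartNo=F41: 2 rows → Supplier = 308, 308 ✓
PartNo=F27: 2 rows → Supplier = 327, 327 ✓
PartNo=F26: 2 rows → Supplier = 324, 324 ✓
PartNo=F63: 1 row → Supplier = 319 ✓
PartNo=F37: 1 row → Supplier = 320 ✓
PartNo=F92: 1 row → Supplier = 314 ✓
The only PartNo value with inconsistent Supplier is PartNo=F14.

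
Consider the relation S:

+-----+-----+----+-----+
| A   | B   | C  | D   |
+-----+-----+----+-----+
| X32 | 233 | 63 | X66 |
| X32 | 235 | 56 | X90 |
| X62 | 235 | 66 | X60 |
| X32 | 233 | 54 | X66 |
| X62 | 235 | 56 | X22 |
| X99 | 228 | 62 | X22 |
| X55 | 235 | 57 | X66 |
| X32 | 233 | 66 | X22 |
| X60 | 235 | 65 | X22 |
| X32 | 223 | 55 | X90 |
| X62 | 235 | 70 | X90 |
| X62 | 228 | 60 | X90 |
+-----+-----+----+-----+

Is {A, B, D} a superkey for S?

Two distinct rows share (A=X32, B=233, D=X66), so {A, B, D} does not determine every attribute — not a superkey.

No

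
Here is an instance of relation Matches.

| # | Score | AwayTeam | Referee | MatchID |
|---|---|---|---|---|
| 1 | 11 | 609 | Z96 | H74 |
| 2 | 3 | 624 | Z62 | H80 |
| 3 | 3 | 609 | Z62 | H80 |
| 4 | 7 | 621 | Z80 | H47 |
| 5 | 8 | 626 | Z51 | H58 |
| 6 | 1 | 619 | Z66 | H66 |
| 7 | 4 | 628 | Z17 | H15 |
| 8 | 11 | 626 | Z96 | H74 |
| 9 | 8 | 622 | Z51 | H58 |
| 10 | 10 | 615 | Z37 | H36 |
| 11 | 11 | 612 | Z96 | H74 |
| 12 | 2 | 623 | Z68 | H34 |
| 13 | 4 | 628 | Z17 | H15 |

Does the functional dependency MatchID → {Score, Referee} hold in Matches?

Yes

MatchID=H74: rows 1, 8, 11 → {Score,Referee} = (11, Z96), (11, Z96), (11, Z96) ✓
MatchID=H80: rows 2, 3 → {Score,Referee} = (3, Z62), (3, Z62) ✓
MatchID=H47: row 4 → {Score,Referee} = (7, Z80) ✓
MatchID=H58: rows 5, 9 → {Score,Referee} = (8, Z51), (8, Z51) ✓
MatchID=H66: row 6 → {Score,Referee} = (1, Z66) ✓
MatchID=H15: rows 7, 13 → {Score,Referee} = (4, Z17), (4, Z17) ✓
MatchID=H36: row 10 → {Score,Referee} = (10, Z37) ✓
MatchID=H34: row 12 → {Score,Referee} = (2, Z68) ✓
Every MatchID value is associated with a single {Score, Referee} value, so MatchID → {Score, Referee} holds.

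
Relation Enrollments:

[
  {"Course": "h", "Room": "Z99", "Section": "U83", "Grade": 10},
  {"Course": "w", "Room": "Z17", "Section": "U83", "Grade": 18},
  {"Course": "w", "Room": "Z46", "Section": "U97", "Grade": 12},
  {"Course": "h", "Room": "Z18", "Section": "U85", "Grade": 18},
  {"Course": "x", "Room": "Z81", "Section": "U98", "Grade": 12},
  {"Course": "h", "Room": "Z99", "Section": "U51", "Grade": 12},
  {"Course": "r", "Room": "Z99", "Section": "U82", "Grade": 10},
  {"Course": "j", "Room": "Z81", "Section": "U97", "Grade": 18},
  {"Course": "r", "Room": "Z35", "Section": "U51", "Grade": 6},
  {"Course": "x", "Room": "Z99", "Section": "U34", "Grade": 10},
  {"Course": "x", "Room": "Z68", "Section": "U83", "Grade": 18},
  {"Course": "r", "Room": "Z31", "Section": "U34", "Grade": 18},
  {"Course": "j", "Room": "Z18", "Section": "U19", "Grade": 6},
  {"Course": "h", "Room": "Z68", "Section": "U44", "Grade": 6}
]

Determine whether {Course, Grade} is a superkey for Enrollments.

All 14 rows have distinct {Course, Grade} values, so {Course, Grade} → (all attributes) holds and {Course, Grade} is a superkey.

Yes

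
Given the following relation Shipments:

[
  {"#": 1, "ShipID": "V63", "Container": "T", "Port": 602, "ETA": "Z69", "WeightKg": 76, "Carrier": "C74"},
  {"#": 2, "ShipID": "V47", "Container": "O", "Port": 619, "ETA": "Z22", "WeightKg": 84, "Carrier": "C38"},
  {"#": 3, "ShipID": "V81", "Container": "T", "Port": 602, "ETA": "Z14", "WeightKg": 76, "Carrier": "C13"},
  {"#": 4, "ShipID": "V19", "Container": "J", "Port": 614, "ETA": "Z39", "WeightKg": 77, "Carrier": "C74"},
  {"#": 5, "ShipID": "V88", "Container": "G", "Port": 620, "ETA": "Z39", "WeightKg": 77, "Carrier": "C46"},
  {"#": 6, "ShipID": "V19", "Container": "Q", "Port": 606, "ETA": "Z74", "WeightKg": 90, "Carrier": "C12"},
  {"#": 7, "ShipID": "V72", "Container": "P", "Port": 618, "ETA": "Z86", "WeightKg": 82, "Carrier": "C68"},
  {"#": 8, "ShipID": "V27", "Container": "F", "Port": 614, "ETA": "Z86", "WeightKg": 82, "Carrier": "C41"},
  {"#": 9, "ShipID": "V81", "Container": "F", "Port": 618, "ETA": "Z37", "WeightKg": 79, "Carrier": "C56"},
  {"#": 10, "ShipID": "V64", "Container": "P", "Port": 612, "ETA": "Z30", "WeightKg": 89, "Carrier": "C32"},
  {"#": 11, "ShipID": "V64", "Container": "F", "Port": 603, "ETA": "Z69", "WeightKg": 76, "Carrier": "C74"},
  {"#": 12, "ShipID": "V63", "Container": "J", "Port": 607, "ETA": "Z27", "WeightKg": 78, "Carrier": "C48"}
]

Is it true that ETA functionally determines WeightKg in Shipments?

ETA=Z69: rows 1, 11 → WeightKg = 76, 76 ✓
ETA=Z22: row 2 → WeightKg = 84 ✓
ETA=Z14: row 3 → WeightKg = 76 ✓
ETA=Z39: rows 4, 5 → WeightKg = 77, 77 ✓
ETA=Z74: row 6 → WeightKg = 90 ✓
ETA=Z86: rows 7, 8 → WeightKg = 82, 82 ✓
ETA=Z37: row 9 → WeightKg = 79 ✓
ETA=Z30: row 10 → WeightKg = 89 ✓
ETA=Z27: row 12 → WeightKg = 78 ✓
Every ETA value is associated with a single WeightKg value, so ETA -> WeightKg holds.

Yes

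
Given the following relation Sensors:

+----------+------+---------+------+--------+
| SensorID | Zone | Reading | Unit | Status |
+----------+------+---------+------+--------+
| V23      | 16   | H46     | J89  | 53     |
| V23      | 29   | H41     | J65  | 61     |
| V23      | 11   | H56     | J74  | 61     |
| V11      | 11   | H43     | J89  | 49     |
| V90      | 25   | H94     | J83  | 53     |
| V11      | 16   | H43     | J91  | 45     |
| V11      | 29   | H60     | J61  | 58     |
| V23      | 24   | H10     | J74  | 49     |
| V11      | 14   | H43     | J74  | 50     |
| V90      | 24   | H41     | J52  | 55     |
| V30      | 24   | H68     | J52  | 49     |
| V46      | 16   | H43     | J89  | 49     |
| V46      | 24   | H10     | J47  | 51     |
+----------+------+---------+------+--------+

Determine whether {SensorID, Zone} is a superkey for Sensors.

All 13 rows have distinct {SensorID, Zone} values, so {SensorID, Zone} → (all attributes) holds and {SensorID, Zone} is a superkey.

Yes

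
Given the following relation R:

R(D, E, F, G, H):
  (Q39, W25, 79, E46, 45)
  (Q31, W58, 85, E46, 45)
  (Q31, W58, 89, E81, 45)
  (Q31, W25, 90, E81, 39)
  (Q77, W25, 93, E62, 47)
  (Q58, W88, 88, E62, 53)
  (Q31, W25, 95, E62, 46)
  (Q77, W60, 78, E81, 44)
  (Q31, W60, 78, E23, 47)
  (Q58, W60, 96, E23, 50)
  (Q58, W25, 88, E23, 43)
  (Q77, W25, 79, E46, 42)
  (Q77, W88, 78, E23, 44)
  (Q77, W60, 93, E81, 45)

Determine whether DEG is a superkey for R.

No

Two distinct rows share (D=Q77, E=W60, G=E81), so DEG does not determine every attribute — not a superkey.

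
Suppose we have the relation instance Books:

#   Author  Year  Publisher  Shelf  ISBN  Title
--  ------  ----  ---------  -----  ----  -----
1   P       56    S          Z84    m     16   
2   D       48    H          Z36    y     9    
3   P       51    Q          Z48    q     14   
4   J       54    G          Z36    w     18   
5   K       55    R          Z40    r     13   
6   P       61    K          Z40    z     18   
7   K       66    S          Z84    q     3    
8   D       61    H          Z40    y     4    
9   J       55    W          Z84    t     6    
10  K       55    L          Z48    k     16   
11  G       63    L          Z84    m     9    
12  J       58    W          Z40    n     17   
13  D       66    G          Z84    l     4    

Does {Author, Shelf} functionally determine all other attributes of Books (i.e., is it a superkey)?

All 13 rows have distinct {Author, Shelf} values, so {Author, Shelf} → (all attributes) holds and {Author, Shelf} is a superkey.

Yes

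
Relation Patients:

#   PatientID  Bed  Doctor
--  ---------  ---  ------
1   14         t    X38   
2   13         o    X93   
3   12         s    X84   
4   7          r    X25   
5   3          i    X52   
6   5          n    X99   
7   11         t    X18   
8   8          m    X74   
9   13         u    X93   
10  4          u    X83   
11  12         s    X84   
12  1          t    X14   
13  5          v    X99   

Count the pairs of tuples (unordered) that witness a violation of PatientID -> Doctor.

0

PatientID=13: all 2 rows agree on Doctor — 0 pairs.
PatientID=12: all 2 rows agree on Doctor — 0 pairs.
PatientID=5: all 2 rows agree on Doctor — 0 pairs.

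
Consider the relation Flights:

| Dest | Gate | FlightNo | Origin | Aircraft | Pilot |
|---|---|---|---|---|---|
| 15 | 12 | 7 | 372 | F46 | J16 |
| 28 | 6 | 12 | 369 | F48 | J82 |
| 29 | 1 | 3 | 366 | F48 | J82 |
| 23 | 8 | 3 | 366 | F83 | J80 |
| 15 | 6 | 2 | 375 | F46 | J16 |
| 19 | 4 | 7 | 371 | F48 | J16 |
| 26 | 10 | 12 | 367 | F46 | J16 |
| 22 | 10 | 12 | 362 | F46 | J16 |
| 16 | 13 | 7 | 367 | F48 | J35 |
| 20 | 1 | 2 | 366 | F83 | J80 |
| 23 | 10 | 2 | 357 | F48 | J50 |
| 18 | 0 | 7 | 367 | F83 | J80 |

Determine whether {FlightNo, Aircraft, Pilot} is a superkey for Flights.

Two distinct rows share (FlightNo=12, Aircraft=F46, Pilot=J16), so {FlightNo, Aircraft, Pilot} does not determine every attribute — not a superkey.

No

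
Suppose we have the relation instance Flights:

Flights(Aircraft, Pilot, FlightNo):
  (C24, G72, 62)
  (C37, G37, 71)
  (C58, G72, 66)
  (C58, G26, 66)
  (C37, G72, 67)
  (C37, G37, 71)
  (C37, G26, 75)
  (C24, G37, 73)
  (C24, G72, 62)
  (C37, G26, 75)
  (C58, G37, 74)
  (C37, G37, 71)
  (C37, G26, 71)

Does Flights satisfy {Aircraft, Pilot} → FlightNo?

No

(Aircraft=C24, Pilot=G72): 2 rows → FlightNo = 62, 62 ✓
(Aircraft=C37, Pilot=G37): 3 rows → FlightNo = 71, 71, 71 ✓
(Aircraft=C58, Pilot=G72): 1 row → FlightNo = 66 ✓
(Aircraft=C58, Pilot=G26): 1 row → FlightNo = 66 ✓
(Aircraft=C37, Pilot=G72): 1 row → FlightNo = 67 ✓
(Aircraft=C37, Pilot=G26): 3 rows → FlightNo takes values {75, 71} — violation
(Aircraft=C24, Pilot=G37): 1 row → FlightNo = 73 ✓
(Aircraft=C58, Pilot=G37): 1 row → FlightNo = 74 ✓
Two rows agree on {Aircraft, Pilot} but differ on FlightNo, so {Aircraft, Pilot} → FlightNo does not hold.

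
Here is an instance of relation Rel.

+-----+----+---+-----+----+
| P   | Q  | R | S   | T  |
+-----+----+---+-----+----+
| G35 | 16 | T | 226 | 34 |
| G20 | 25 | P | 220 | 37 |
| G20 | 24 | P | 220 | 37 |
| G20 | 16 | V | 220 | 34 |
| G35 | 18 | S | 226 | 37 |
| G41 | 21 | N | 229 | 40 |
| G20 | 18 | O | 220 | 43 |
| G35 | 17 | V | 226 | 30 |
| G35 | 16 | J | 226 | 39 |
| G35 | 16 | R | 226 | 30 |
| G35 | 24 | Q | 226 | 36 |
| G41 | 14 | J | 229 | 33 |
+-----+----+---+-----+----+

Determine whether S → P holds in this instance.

Yes

S=226: 6 rows → P = G35, G35, G35, G35, G35, G35 ✓
S=220: 4 rows → P = G20, G20, G20, G20 ✓
S=229: 2 rows → P = G41, G41 ✓
Every S value is associated with a single P value, so S → P holds.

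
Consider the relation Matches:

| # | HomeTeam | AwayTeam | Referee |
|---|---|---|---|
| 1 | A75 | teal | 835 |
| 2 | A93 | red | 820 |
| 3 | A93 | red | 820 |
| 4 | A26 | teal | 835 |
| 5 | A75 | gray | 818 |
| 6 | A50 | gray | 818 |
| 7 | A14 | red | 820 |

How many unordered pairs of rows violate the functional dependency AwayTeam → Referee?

AwayTeam=teal: all 2 rows agree on Referee — 0 pairs.
AwayTeam=red: all 3 rows agree on Referee — 0 pairs.
AwayTeam=gray: all 2 rows agree on Referee — 0 pairs.

0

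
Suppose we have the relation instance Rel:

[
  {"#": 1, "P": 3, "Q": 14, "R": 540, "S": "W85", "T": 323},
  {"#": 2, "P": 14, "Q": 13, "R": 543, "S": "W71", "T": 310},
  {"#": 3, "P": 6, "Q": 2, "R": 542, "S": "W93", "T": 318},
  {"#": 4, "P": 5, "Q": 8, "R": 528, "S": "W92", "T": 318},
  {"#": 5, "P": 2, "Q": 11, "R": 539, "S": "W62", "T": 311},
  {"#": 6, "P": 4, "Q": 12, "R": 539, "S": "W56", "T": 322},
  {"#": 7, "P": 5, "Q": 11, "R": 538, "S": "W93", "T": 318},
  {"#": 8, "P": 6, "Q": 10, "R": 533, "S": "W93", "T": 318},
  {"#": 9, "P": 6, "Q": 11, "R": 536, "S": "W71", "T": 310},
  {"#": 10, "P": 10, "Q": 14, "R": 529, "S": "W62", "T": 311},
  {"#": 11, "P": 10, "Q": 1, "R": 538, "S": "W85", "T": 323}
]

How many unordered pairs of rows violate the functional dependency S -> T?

0

S=W85: all 2 rows agree on T — 0 pairs.
S=W71: all 2 rows agree on T — 0 pairs.
S=W93: all 3 rows agree on T — 0 pairs.
S=W62: all 2 rows agree on T — 0 pairs.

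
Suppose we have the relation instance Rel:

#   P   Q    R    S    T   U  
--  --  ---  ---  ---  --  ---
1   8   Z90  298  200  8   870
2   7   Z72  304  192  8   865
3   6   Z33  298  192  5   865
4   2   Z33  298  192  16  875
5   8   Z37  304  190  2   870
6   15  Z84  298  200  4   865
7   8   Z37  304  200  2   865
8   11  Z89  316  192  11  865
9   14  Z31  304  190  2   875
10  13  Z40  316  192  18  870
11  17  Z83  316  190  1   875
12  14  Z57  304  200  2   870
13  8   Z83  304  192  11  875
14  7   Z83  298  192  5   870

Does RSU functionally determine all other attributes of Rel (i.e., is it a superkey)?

Yes

All 14 rows have distinct RSU values, so RSU → (all attributes) holds and RSU is a superkey.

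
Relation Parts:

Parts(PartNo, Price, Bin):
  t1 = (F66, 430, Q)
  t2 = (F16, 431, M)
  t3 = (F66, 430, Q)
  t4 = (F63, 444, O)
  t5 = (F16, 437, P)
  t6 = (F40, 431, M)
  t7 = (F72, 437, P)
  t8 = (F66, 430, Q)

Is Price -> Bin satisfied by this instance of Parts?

Price=430: rows 1, 3, 8 → Bin = Q, Q, Q ✓
Price=431: rows 2, 6 → Bin = M, M ✓
Price=444: row 4 → Bin = O ✓
Price=437: rows 5, 7 → Bin = P, P ✓
Every Price value is associated with a single Bin value, so Price -> Bin holds.

Yes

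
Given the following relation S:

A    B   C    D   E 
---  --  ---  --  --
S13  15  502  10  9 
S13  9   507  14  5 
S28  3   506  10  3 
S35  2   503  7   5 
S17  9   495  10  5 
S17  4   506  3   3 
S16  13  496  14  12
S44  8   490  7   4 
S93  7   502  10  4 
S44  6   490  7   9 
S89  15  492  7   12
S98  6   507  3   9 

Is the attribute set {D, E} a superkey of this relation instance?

All 12 rows have distinct {D, E} values, so {D, E} → (all attributes) holds and {D, E} is a superkey.

Yes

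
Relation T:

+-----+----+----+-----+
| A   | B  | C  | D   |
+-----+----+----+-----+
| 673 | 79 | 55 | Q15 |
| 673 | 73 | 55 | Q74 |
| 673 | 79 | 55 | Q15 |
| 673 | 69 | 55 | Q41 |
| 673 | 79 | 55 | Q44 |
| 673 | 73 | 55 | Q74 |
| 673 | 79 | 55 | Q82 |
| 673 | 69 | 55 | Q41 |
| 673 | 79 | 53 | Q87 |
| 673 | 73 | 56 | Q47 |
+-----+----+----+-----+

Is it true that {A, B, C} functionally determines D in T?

(A=673, B=79, C=55): 4 rows → D takes values {Q15, Q44, Q82} — violation
(A=673, B=73, C=55): 2 rows → D = Q74, Q74 ✓
(A=673, B=69, C=55): 2 rows → D = Q41, Q41 ✓
(A=673, B=79, C=53): 1 row → D = Q87 ✓
(A=673, B=73, C=56): 1 row → D = Q47 ✓
Two rows agree on {A, B, C} but differ on D, so {A, B, C} → D does not hold.

No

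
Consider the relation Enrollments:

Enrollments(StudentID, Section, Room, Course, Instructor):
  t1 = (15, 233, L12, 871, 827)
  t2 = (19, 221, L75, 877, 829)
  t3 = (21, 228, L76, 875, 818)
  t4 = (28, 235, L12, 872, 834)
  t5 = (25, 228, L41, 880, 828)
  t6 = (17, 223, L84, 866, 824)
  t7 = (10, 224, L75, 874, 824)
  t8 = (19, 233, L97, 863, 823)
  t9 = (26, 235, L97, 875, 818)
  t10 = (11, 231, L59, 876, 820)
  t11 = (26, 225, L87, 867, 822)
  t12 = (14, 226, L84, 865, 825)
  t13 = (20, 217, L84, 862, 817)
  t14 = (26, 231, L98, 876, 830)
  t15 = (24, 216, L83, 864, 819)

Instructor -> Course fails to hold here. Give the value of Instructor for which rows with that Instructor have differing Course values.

824

Instructor=827: row 1 → Course = 871 ✓
Instructor=829: row 2 → Course = 877 ✓
Instructor=818: rows 3, 9 → Course = 875, 875 ✓
Instructor=834: row 4 → Course = 872 ✓
Instructor=828: row 5 → Course = 880 ✓
Instructor=824: rows 6, 7 → Course takes values {866, 874} — violation
Instructor=823: row 8 → Course = 863 ✓
Instructor=820: row 10 → Course = 876 ✓
Instructor=822: row 11 → Course = 867 ✓
Instructor=825: row 12 → Course = 865 ✓
Instructor=817: row 13 → Course = 862 ✓
Instructor=830: row 14 → Course = 876 ✓
Instructor=819: row 15 → Course = 864 ✓
The only Instructor value with inconsistent Course is Instructor=824.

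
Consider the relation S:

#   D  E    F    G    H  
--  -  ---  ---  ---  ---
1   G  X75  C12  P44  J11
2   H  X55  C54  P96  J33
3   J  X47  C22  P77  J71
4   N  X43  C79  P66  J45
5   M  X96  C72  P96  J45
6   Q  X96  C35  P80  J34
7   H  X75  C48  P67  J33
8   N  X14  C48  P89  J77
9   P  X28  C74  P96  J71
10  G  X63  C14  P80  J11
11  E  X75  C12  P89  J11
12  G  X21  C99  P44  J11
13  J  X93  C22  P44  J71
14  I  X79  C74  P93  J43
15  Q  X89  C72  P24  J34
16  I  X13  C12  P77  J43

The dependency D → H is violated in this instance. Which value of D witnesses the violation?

N

D=G: rows 1, 10, 12 → H = J11, J11, J11 ✓
D=H: rows 2, 7 → H = J33, J33 ✓
D=J: rows 3, 13 → H = J71, J71 ✓
D=N: rows 4, 8 → H takes values {J45, J77} — violation
D=M: row 5 → H = J45 ✓
D=Q: rows 6, 15 → H = J34, J34 ✓
D=P: row 9 → H = J71 ✓
D=E: row 11 → H = J11 ✓
D=I: rows 14, 16 → H = J43, J43 ✓
The only D value with inconsistent H is D=N.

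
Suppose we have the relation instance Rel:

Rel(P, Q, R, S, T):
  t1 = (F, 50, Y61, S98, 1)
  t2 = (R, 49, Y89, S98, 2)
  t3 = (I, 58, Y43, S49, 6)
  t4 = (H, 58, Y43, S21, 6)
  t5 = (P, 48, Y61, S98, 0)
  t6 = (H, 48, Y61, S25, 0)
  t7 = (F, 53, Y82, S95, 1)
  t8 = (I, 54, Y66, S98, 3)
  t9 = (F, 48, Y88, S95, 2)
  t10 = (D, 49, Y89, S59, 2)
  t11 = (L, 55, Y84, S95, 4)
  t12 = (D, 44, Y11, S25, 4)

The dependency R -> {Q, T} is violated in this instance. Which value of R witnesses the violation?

Y61

R=Y61: rows 1, 5, 6 → {Q,T} takes values {(50, 1), (48, 0)} — violation
R=Y89: rows 2, 10 → {Q,T} = (49, 2), (49, 2) ✓
R=Y43: rows 3, 4 → {Q,T} = (58, 6), (58, 6) ✓
R=Y82: row 7 → {Q,T} = (53, 1) ✓
R=Y66: row 8 → {Q,T} = (54, 3) ✓
R=Y88: row 9 → {Q,T} = (48, 2) ✓
R=Y84: row 11 → {Q,T} = (55, 4) ✓
R=Y11: row 12 → {Q,T} = (44, 4) ✓
The only R value with inconsistent RHS is R=Y61.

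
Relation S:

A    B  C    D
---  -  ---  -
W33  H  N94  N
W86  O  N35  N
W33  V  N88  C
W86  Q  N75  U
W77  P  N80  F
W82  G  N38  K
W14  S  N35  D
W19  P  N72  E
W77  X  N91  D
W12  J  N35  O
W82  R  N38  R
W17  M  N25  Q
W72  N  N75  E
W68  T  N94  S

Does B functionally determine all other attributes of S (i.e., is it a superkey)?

No

Two distinct rows share B=P, so B does not determine every attribute — not a superkey.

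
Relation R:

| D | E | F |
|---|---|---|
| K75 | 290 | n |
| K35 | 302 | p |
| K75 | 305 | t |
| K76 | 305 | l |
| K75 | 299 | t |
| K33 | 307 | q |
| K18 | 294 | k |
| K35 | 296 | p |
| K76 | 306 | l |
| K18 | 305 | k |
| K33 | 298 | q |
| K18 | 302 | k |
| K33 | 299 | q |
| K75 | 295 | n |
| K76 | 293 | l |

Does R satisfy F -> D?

Yes

F=n: 2 rows → D = K75, K75 ✓
F=p: 2 rows → D = K35, K35 ✓
F=t: 2 rows → D = K75, K75 ✓
F=l: 3 rows → D = K76, K76, K76 ✓
F=q: 3 rows → D = K33, K33, K33 ✓
F=k: 3 rows → D = K18, K18, K18 ✓
Every F value is associated with a single D value, so F -> D holds.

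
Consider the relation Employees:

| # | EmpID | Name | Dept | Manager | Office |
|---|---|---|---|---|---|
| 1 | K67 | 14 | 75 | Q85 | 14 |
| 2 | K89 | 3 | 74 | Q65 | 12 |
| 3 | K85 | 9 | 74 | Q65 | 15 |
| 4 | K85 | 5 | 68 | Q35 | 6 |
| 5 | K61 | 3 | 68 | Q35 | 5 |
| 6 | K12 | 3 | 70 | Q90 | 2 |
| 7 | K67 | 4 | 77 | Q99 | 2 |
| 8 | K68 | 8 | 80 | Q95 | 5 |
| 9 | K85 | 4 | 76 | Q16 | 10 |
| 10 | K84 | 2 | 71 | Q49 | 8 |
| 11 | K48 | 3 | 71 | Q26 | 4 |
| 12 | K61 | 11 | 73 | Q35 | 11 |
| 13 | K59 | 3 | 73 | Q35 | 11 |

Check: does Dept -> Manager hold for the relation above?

No

Dept=75: row 1 → Manager = Q85 ✓
Dept=74: rows 2, 3 → Manager = Q65, Q65 ✓
Dept=68: rows 4, 5 → Manager = Q35, Q35 ✓
Dept=70: row 6 → Manager = Q90 ✓
Dept=77: row 7 → Manager = Q99 ✓
Dept=80: row 8 → Manager = Q95 ✓
Dept=76: row 9 → Manager = Q16 ✓
Dept=71: rows 10, 11 → Manager takes values {Q49, Q26} — violation
Dept=73: rows 12, 13 → Manager = Q35, Q35 ✓
Two rows agree on Dept but differ on Manager, so Dept -> Manager does not hold.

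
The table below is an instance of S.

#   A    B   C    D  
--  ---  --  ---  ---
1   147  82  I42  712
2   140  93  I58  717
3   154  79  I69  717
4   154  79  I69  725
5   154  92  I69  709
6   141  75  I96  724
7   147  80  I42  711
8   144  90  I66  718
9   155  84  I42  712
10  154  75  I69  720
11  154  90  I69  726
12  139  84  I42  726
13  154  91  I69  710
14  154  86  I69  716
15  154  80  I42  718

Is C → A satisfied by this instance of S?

C=I42: rows 1, 7, 9, 12, 15 → A takes values {147, 155, 139, 154} — violation
C=I58: row 2 → A = 140 ✓
C=I69: rows 3, 4, 5, 10, 11, 13, 14 → A = 154, 154, 154, 154, 154, 154, 154 ✓
C=I96: row 6 → A = 141 ✓
C=I66: row 8 → A = 144 ✓
Two rows agree on C but differ on A, so C → A does not hold.

No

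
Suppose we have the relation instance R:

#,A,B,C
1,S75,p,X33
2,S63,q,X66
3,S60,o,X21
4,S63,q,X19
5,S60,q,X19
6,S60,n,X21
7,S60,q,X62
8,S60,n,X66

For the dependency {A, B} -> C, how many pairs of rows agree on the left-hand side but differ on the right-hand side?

3

(A=S63, B=q): violating pairs (2,4) — 1 pair.
(A=S60, B=q): violating pairs (5,7) — 1 pair.
(A=S60, B=n): violating pairs (6,8) — 1 pair.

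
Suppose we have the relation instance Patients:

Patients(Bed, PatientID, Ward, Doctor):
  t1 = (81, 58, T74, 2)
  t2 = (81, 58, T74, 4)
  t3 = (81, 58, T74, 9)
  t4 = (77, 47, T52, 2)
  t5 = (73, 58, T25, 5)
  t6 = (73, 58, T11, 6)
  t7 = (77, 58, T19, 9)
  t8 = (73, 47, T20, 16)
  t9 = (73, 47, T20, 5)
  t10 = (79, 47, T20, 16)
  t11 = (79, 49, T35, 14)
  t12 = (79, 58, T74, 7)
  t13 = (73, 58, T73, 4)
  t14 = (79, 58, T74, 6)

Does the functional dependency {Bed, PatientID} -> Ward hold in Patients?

(Bed=81, PatientID=58): rows 1, 2, 3 → Ward = T74, T74, T74 ✓
(Bed=77, PatientID=47): row 4 → Ward = T52 ✓
(Bed=73, PatientID=58): rows 5, 6, 13 → Ward takes values {T25, T11, T73} — violation
(Bed=77, PatientID=58): row 7 → Ward = T19 ✓
(Bed=73, PatientID=47): rows 8, 9 → Ward = T20, T20 ✓
(Bed=79, PatientID=47): row 10 → Ward = T20 ✓
(Bed=79, PatientID=49): row 11 → Ward = T35 ✓
(Bed=79, PatientID=58): rows 12, 14 → Ward = T74, T74 ✓
Two rows agree on {Bed, PatientID} but differ on Ward, so {Bed, PatientID} -> Ward does not hold.

No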